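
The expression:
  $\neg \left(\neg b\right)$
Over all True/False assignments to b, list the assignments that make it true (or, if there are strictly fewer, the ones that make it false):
is true only for:
  b=True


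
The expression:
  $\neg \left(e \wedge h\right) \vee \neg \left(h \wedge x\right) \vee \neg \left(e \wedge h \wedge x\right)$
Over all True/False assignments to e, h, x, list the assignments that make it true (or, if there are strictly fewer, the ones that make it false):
is false only for:
  e=True, h=True, x=True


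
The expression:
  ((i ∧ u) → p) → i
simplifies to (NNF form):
i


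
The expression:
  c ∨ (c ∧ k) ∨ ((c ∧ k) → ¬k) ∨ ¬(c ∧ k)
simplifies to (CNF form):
True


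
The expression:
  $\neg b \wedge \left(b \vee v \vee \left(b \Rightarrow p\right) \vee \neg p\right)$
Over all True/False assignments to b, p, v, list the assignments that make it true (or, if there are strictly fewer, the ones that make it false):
is true only for:
  b=False, p=False, v=False;
  b=False, p=False, v=True;
  b=False, p=True, v=False;
  b=False, p=True, v=True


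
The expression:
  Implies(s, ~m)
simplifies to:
~m | ~s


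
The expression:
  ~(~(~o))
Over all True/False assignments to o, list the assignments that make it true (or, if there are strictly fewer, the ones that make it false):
is true only for:
  o=False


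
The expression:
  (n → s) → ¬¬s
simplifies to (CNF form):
n ∨ s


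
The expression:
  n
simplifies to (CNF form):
n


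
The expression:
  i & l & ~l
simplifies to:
False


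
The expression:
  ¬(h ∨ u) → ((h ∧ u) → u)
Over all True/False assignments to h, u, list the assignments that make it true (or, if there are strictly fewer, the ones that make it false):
is always true.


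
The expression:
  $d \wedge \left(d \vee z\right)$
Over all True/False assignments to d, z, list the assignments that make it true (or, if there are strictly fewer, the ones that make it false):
is true only for:
  d=True, z=False;
  d=True, z=True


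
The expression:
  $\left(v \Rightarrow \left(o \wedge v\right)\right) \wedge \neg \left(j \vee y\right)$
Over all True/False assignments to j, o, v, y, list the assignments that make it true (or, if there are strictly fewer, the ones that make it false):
is true only for:
  j=False, o=False, v=False, y=False;
  j=False, o=True, v=False, y=False;
  j=False, o=True, v=True, y=False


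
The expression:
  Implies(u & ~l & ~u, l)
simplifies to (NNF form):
True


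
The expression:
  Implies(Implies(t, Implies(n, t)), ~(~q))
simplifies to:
q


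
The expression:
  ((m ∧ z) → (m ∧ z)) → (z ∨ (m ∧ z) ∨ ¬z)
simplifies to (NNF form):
True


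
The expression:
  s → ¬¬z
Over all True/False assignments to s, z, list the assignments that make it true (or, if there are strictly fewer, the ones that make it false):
is false only for:
  s=True, z=False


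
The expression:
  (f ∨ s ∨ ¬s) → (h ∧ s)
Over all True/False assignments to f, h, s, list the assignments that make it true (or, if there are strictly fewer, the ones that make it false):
is true only for:
  f=False, h=True, s=True;
  f=True, h=True, s=True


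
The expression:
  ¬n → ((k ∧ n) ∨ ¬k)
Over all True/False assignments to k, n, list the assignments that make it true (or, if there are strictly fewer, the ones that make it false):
is false only for:
  k=True, n=False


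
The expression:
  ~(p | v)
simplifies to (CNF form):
~p & ~v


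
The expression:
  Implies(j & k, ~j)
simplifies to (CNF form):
~j | ~k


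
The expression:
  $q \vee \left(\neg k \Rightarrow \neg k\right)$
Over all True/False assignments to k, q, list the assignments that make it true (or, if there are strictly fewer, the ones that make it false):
is always true.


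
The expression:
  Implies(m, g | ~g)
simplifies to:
True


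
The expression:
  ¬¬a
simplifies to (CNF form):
a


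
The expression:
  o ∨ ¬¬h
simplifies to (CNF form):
h ∨ o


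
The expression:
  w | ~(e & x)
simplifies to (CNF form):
w | ~e | ~x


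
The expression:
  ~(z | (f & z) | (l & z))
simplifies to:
~z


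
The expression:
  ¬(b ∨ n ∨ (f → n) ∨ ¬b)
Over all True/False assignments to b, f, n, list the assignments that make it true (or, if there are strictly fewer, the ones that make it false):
is never true.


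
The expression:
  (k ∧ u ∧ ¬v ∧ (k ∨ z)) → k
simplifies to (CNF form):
True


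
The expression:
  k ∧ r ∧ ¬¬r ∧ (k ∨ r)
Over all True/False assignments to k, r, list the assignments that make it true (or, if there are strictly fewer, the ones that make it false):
is true only for:
  k=True, r=True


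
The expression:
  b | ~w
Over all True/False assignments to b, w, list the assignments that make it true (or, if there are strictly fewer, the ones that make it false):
is false only for:
  b=False, w=True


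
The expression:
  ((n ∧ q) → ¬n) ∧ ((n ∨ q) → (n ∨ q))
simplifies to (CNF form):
¬n ∨ ¬q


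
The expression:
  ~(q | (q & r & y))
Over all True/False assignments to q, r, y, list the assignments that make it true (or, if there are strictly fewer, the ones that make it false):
is true only for:
  q=False, r=False, y=False;
  q=False, r=False, y=True;
  q=False, r=True, y=False;
  q=False, r=True, y=True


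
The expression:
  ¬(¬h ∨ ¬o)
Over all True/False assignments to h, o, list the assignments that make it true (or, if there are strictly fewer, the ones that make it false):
is true only for:
  h=True, o=True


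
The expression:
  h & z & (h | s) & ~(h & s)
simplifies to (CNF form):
h & z & ~s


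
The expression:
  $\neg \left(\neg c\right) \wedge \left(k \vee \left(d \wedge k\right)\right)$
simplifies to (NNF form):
$c \wedge k$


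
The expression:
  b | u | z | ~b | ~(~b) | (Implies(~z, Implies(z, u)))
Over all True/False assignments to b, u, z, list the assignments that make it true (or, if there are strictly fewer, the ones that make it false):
is always true.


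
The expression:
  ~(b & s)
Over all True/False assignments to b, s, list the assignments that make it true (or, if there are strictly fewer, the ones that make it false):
is false only for:
  b=True, s=True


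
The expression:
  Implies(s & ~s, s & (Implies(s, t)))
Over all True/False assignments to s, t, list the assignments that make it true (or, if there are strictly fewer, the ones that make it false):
is always true.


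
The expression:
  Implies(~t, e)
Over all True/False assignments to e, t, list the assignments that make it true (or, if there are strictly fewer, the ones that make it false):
is false only for:
  e=False, t=False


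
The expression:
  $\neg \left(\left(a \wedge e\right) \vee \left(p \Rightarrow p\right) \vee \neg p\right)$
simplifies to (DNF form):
$\text{False}$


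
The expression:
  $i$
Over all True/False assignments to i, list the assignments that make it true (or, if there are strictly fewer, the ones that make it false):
is true only for:
  i=True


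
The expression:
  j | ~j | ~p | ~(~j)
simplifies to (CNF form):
True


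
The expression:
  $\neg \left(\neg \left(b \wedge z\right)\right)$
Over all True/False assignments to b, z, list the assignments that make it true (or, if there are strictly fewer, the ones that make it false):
is true only for:
  b=True, z=True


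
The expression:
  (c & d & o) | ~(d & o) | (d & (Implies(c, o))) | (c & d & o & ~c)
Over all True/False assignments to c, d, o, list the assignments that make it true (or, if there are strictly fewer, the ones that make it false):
is always true.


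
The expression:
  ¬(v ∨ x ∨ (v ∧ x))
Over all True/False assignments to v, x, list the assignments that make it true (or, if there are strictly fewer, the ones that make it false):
is true only for:
  v=False, x=False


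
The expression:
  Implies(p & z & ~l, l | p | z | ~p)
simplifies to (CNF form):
True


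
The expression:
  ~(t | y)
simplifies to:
~t & ~y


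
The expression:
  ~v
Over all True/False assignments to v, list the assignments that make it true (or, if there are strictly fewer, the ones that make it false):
is true only for:
  v=False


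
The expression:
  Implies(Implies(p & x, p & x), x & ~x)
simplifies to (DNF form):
False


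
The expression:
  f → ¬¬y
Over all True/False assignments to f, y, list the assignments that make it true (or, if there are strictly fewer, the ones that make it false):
is false only for:
  f=True, y=False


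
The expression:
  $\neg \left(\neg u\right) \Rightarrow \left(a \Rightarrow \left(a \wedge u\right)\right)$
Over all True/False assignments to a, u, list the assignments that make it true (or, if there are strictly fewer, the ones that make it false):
is always true.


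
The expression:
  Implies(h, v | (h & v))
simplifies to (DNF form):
v | ~h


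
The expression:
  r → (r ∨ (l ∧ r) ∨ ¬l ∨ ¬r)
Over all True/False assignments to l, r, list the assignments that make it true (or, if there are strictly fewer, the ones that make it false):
is always true.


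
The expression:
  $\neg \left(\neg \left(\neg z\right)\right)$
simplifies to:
$\neg z$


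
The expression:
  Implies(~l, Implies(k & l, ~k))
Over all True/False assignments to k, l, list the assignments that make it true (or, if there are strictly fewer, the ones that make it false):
is always true.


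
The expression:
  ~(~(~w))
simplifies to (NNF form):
~w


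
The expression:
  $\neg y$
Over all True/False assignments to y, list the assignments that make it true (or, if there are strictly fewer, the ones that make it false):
is true only for:
  y=False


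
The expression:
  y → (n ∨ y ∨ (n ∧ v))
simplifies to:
True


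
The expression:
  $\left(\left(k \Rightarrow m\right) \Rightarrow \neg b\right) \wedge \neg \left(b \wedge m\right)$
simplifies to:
$\left(k \wedge \neg m\right) \vee \neg b$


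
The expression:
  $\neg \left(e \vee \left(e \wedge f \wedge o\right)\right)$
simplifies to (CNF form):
$\neg e$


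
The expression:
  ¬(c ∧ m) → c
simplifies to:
c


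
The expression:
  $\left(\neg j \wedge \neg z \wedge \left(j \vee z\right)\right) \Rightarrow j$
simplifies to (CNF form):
$\text{True}$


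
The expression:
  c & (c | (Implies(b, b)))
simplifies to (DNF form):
c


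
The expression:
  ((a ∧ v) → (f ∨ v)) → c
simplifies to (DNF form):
c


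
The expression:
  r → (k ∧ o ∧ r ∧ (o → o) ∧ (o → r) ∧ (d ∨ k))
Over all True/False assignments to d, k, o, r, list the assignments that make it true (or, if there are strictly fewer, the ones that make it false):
is false only for:
  d=False, k=False, o=False, r=True;
  d=False, k=False, o=True, r=True;
  d=False, k=True, o=False, r=True;
  d=True, k=False, o=False, r=True;
  d=True, k=False, o=True, r=True;
  d=True, k=True, o=False, r=True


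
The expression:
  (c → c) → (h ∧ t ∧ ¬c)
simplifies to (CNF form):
h ∧ t ∧ ¬c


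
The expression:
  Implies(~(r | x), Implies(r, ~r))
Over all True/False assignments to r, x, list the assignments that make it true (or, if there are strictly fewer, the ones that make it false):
is always true.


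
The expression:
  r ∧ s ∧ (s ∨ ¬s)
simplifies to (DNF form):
r ∧ s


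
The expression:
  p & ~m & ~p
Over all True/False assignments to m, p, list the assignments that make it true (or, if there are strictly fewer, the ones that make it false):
is never true.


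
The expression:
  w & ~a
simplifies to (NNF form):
w & ~a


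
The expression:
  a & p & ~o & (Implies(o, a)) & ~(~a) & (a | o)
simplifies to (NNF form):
a & p & ~o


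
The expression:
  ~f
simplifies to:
~f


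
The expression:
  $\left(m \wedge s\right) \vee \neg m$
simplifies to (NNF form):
$s \vee \neg m$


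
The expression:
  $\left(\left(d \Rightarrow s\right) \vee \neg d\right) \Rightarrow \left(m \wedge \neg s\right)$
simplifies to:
$\neg s \wedge \left(d \vee m\right)$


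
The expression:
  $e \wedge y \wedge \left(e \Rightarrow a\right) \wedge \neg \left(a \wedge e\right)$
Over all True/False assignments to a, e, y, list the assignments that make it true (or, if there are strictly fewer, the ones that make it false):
is never true.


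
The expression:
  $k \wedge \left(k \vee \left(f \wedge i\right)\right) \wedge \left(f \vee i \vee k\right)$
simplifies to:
$k$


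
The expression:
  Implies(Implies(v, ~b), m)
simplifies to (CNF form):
(b | m) & (m | v)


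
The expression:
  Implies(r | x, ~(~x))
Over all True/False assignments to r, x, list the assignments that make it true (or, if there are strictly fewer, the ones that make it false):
is false only for:
  r=True, x=False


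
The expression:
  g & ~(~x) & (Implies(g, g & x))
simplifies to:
g & x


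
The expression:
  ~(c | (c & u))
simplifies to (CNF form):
~c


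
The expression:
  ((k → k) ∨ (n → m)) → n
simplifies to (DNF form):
n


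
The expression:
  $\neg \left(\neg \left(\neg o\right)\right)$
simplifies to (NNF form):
$\neg o$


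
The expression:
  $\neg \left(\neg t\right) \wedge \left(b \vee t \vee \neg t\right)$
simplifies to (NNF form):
$t$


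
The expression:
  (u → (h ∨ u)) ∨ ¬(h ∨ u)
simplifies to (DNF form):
True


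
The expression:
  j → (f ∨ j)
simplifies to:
True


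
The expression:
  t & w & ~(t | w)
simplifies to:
False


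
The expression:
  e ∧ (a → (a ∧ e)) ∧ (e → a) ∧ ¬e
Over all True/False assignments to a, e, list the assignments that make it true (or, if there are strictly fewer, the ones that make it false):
is never true.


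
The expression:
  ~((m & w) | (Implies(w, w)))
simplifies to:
False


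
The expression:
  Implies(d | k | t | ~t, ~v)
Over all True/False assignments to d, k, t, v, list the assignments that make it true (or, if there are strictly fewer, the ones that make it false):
is true only for:
  d=False, k=False, t=False, v=False;
  d=False, k=False, t=True, v=False;
  d=False, k=True, t=False, v=False;
  d=False, k=True, t=True, v=False;
  d=True, k=False, t=False, v=False;
  d=True, k=False, t=True, v=False;
  d=True, k=True, t=False, v=False;
  d=True, k=True, t=True, v=False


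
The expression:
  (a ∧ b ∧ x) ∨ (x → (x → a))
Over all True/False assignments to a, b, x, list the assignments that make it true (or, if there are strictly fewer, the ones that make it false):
is false only for:
  a=False, b=False, x=True;
  a=False, b=True, x=True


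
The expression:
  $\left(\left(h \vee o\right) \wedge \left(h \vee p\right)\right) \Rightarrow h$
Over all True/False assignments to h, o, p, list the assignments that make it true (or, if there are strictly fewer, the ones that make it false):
is false only for:
  h=False, o=True, p=True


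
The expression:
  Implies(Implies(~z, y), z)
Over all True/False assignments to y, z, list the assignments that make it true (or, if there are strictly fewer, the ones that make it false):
is false only for:
  y=True, z=False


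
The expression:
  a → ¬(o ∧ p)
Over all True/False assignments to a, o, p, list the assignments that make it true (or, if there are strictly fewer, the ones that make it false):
is false only for:
  a=True, o=True, p=True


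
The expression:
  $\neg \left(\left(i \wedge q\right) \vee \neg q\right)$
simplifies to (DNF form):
$q \wedge \neg i$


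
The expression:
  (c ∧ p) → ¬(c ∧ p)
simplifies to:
¬c ∨ ¬p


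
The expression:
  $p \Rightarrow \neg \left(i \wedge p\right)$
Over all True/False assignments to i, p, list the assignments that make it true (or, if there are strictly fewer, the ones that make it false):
is false only for:
  i=True, p=True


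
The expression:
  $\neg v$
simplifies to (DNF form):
$\neg v$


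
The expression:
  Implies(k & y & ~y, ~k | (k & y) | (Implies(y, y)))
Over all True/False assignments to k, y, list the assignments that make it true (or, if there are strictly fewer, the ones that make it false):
is always true.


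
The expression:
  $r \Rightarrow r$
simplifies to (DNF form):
$\text{True}$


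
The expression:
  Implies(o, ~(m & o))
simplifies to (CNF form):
~m | ~o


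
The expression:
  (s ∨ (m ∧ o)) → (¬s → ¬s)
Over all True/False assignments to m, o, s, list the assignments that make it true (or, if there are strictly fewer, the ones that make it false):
is always true.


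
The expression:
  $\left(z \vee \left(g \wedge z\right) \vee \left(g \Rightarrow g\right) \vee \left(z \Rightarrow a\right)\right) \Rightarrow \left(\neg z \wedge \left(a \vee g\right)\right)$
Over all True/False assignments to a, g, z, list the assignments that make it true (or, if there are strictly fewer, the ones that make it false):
is true only for:
  a=False, g=True, z=False;
  a=True, g=False, z=False;
  a=True, g=True, z=False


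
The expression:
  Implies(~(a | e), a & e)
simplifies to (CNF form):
a | e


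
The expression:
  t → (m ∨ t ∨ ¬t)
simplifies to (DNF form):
True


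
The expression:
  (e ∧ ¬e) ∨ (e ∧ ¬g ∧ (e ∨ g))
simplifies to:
e ∧ ¬g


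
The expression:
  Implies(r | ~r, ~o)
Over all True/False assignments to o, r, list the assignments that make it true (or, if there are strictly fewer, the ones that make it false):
is true only for:
  o=False, r=False;
  o=False, r=True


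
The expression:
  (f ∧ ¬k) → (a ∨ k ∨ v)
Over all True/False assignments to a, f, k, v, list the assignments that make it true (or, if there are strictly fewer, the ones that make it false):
is false only for:
  a=False, f=True, k=False, v=False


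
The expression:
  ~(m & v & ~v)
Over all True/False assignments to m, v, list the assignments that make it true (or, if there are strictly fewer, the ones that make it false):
is always true.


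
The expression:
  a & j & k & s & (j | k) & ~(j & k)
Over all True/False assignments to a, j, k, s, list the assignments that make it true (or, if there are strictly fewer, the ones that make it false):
is never true.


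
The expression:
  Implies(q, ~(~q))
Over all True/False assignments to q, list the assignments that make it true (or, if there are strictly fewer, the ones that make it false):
is always true.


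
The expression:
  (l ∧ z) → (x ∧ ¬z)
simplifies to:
¬l ∨ ¬z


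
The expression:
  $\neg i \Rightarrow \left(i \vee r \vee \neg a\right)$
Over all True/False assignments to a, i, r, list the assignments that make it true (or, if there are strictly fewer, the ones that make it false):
is false only for:
  a=True, i=False, r=False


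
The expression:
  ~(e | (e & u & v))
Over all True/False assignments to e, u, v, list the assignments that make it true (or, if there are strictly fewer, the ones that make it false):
is true only for:
  e=False, u=False, v=False;
  e=False, u=False, v=True;
  e=False, u=True, v=False;
  e=False, u=True, v=True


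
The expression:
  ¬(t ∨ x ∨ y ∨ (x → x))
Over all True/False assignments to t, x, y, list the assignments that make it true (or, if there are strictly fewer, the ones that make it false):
is never true.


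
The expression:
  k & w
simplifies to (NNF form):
k & w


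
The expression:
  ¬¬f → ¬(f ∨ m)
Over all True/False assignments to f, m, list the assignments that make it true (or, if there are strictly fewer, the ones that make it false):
is true only for:
  f=False, m=False;
  f=False, m=True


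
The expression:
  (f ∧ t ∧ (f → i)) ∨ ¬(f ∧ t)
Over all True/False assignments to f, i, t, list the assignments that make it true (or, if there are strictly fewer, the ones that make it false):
is false only for:
  f=True, i=False, t=True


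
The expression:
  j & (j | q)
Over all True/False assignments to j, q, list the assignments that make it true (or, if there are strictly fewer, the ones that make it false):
is true only for:
  j=True, q=False;
  j=True, q=True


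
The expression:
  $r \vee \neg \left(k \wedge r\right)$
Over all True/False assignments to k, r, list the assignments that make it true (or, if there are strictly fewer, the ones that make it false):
is always true.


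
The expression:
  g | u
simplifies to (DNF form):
g | u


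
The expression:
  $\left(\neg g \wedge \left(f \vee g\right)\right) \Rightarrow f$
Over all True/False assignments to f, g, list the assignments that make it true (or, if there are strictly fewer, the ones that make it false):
is always true.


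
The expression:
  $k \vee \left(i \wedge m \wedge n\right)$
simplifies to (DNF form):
$k \vee \left(i \wedge m \wedge n\right)$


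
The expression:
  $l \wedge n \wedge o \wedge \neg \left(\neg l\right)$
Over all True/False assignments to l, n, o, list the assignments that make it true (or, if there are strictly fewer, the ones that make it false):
is true only for:
  l=True, n=True, o=True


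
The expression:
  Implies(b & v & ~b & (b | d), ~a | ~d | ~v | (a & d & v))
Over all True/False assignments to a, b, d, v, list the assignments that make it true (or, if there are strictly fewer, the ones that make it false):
is always true.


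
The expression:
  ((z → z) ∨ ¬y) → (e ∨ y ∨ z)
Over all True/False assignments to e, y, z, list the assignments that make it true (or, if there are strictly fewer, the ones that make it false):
is false only for:
  e=False, y=False, z=False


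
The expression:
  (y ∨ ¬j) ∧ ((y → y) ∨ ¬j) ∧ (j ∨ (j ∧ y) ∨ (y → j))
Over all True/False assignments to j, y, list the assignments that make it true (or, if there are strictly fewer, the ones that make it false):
is true only for:
  j=False, y=False;
  j=True, y=True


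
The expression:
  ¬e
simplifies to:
¬e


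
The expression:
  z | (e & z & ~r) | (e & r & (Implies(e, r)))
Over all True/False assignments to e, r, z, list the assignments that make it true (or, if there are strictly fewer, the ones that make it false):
is false only for:
  e=False, r=False, z=False;
  e=False, r=True, z=False;
  e=True, r=False, z=False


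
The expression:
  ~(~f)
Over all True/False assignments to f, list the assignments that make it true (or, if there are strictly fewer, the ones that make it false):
is true only for:
  f=True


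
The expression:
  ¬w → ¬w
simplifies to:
True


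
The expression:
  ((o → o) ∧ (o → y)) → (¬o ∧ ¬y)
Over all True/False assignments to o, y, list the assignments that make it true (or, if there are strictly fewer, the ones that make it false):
is true only for:
  o=False, y=False;
  o=True, y=False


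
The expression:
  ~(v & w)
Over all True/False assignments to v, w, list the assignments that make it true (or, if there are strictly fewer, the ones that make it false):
is false only for:
  v=True, w=True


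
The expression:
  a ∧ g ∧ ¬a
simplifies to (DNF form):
False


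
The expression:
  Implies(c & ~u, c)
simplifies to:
True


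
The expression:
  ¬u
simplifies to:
¬u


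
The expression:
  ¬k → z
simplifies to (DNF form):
k ∨ z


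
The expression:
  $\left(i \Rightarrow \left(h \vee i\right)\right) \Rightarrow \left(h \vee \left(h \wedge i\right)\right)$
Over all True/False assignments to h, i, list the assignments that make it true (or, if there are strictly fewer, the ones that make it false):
is true only for:
  h=True, i=False;
  h=True, i=True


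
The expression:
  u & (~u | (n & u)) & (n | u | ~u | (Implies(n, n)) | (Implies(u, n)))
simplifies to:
n & u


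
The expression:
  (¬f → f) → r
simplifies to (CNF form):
r ∨ ¬f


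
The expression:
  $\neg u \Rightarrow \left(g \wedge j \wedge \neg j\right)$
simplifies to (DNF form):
$u$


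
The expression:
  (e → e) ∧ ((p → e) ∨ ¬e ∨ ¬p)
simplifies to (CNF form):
True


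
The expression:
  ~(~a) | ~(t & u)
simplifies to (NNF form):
a | ~t | ~u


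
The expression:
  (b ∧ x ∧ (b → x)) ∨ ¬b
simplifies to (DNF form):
x ∨ ¬b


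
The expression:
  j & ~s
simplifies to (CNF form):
j & ~s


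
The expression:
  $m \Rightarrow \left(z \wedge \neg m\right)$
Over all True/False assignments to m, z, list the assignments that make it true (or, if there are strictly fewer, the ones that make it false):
is true only for:
  m=False, z=False;
  m=False, z=True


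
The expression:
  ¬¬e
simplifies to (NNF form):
e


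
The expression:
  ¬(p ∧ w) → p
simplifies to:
p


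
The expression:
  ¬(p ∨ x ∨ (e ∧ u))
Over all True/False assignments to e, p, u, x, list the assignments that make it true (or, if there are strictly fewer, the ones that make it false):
is true only for:
  e=False, p=False, u=False, x=False;
  e=False, p=False, u=True, x=False;
  e=True, p=False, u=False, x=False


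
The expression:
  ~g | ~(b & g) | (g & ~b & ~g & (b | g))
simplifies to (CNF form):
~b | ~g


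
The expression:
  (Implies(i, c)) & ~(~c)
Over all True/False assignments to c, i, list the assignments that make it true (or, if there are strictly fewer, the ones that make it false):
is true only for:
  c=True, i=False;
  c=True, i=True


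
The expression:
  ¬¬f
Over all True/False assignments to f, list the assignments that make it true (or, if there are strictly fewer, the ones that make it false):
is true only for:
  f=True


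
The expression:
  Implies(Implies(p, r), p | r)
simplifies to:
p | r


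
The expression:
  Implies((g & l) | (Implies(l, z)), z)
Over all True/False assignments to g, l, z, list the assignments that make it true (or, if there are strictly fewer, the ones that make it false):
is false only for:
  g=False, l=False, z=False;
  g=True, l=False, z=False;
  g=True, l=True, z=False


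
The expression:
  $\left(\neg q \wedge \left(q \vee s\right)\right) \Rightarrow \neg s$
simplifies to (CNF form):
$q \vee \neg s$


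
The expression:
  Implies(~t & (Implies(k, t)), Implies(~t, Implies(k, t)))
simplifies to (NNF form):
True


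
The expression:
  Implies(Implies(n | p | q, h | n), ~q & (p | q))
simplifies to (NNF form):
(p & ~q) | (q & ~h & ~n)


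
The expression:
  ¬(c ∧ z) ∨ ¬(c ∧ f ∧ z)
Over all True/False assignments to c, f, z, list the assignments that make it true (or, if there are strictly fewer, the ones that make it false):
is false only for:
  c=True, f=True, z=True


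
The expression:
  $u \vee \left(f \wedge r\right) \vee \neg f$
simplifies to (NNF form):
$r \vee u \vee \neg f$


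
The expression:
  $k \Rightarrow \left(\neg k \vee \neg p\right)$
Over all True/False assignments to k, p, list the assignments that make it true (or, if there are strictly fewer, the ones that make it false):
is false only for:
  k=True, p=True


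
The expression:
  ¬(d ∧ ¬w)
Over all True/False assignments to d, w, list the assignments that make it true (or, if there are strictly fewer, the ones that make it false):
is false only for:
  d=True, w=False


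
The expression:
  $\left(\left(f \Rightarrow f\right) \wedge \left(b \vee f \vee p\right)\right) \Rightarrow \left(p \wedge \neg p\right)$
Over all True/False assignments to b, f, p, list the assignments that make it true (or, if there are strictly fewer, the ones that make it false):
is true only for:
  b=False, f=False, p=False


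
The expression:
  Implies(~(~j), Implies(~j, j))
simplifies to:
True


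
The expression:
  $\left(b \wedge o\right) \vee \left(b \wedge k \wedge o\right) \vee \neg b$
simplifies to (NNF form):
$o \vee \neg b$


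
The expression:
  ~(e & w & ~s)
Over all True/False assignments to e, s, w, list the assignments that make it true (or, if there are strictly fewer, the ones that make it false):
is false only for:
  e=True, s=False, w=True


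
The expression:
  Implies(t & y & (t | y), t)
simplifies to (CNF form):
True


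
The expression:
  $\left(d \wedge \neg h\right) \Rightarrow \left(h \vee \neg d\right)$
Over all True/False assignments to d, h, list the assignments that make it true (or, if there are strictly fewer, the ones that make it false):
is false only for:
  d=True, h=False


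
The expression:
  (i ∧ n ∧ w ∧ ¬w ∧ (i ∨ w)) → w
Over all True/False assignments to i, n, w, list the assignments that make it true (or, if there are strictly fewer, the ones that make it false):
is always true.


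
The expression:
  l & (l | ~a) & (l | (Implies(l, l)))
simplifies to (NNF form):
l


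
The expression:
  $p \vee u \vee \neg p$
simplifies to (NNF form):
$\text{True}$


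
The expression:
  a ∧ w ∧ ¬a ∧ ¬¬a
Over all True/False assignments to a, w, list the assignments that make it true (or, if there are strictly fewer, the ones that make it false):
is never true.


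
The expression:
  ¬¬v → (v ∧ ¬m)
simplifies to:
¬m ∨ ¬v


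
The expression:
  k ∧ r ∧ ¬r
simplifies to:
False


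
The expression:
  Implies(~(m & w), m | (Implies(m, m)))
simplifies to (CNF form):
True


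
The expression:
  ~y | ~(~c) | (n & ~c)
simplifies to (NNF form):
c | n | ~y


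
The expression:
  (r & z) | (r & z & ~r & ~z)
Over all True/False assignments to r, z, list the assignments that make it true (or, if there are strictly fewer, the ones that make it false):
is true only for:
  r=True, z=True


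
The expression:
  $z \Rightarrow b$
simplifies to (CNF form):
$b \vee \neg z$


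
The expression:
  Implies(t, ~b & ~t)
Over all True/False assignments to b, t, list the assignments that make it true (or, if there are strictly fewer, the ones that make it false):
is true only for:
  b=False, t=False;
  b=True, t=False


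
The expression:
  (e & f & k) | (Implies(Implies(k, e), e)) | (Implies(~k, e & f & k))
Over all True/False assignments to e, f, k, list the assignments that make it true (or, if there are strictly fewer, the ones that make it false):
is false only for:
  e=False, f=False, k=False;
  e=False, f=True, k=False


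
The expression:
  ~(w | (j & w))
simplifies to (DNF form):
~w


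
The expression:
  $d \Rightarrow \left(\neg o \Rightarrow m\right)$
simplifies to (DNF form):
$m \vee o \vee \neg d$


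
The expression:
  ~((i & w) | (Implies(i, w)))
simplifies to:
i & ~w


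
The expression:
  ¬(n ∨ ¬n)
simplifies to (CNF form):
False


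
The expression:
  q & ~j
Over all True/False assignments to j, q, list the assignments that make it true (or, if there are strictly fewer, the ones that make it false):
is true only for:
  j=False, q=True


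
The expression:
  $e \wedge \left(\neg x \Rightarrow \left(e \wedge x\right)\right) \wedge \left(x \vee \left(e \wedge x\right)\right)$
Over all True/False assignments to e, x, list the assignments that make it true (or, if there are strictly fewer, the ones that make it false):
is true only for:
  e=True, x=True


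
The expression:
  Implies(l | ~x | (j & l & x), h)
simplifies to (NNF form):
h | (x & ~l)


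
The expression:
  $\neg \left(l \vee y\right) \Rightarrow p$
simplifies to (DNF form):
$l \vee p \vee y$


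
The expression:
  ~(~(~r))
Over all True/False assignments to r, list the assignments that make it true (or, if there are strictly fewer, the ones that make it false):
is true only for:
  r=False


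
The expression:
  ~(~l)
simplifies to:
l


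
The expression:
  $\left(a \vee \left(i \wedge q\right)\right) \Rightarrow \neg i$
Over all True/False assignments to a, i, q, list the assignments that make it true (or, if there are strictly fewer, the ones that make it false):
is false only for:
  a=False, i=True, q=True;
  a=True, i=True, q=False;
  a=True, i=True, q=True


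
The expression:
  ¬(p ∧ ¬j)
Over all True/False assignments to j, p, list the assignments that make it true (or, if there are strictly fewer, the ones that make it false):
is false only for:
  j=False, p=True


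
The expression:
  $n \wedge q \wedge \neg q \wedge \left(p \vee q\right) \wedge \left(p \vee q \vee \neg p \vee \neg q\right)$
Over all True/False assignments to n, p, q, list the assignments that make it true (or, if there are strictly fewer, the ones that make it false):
is never true.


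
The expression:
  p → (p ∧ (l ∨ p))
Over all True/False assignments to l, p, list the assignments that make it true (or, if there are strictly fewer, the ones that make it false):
is always true.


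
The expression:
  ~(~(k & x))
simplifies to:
k & x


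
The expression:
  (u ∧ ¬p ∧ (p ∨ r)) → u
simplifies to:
True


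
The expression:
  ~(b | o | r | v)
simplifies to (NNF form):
~b & ~o & ~r & ~v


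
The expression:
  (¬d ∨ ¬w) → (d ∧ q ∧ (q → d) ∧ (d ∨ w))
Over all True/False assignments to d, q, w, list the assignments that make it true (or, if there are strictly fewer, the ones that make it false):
is true only for:
  d=True, q=False, w=True;
  d=True, q=True, w=False;
  d=True, q=True, w=True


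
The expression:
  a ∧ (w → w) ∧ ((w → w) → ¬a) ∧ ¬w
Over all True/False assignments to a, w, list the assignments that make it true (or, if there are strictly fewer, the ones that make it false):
is never true.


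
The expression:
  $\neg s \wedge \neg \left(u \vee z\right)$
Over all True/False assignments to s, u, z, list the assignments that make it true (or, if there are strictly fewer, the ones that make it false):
is true only for:
  s=False, u=False, z=False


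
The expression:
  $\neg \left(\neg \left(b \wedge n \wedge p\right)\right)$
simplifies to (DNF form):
$b \wedge n \wedge p$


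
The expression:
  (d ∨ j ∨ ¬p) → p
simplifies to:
p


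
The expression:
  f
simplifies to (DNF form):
f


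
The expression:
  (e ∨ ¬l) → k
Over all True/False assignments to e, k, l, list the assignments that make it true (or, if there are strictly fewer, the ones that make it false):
is false only for:
  e=False, k=False, l=False;
  e=True, k=False, l=False;
  e=True, k=False, l=True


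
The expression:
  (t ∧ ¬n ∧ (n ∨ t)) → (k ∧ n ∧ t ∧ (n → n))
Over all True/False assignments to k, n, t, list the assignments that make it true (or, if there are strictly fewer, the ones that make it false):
is false only for:
  k=False, n=False, t=True;
  k=True, n=False, t=True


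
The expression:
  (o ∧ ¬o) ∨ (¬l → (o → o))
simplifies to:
True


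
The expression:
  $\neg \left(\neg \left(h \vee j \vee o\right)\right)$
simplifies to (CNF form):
$h \vee j \vee o$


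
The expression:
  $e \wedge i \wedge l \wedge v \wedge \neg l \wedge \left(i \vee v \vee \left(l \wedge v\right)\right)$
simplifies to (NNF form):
$\text{False}$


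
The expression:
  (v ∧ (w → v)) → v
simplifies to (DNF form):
True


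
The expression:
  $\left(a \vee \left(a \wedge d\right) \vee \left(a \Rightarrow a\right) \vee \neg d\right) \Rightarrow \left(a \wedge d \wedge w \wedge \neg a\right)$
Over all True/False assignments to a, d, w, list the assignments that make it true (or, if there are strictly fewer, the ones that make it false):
is never true.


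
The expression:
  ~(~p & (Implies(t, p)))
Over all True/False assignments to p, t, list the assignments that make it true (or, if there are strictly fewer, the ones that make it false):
is false only for:
  p=False, t=False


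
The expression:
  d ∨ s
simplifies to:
d ∨ s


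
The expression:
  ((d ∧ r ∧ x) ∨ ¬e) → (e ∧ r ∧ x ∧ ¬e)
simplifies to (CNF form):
e ∧ (¬d ∨ ¬r ∨ ¬x)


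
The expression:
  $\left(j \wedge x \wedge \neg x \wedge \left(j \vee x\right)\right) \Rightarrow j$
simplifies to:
$\text{True}$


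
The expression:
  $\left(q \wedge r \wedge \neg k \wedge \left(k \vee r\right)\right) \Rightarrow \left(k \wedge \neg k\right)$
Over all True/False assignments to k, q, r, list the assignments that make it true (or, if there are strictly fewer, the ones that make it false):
is false only for:
  k=False, q=True, r=True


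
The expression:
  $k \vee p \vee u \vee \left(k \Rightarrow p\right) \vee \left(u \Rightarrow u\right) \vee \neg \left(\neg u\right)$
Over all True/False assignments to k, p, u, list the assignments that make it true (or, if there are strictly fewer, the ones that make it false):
is always true.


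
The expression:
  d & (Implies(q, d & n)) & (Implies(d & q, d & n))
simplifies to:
d & (n | ~q)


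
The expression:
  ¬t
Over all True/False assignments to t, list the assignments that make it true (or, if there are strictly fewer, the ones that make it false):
is true only for:
  t=False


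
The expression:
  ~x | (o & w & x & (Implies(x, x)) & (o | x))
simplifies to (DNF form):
~x | (o & w)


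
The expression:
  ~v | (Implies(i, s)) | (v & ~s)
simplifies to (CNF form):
True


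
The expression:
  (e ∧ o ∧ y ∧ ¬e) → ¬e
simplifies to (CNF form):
True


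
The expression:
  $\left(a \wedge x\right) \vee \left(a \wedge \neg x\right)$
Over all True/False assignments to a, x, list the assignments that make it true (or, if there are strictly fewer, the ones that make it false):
is true only for:
  a=True, x=False;
  a=True, x=True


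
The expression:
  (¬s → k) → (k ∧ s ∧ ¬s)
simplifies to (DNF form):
¬k ∧ ¬s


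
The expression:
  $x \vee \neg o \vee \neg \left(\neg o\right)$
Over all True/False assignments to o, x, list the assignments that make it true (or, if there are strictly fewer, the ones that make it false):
is always true.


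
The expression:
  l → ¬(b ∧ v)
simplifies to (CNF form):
¬b ∨ ¬l ∨ ¬v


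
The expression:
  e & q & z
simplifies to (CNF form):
e & q & z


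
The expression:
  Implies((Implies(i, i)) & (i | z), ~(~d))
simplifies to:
d | (~i & ~z)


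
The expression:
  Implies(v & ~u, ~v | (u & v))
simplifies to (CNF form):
u | ~v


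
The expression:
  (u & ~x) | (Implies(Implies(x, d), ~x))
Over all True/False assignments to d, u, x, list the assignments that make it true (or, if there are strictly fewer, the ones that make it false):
is false only for:
  d=True, u=False, x=True;
  d=True, u=True, x=True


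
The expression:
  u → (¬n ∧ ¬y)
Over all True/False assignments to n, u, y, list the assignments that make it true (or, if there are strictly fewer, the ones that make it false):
is false only for:
  n=False, u=True, y=True;
  n=True, u=True, y=False;
  n=True, u=True, y=True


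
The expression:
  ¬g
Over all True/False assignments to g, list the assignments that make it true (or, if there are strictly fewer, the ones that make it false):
is true only for:
  g=False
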